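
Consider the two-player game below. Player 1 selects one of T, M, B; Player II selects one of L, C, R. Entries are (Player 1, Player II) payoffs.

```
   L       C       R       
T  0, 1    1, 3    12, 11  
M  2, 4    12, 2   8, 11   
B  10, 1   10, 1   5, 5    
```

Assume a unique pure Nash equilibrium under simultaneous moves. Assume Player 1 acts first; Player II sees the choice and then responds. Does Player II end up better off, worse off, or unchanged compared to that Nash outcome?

unchanged

Solve by backward induction (Player 1 leads).
- T → Player II plays R (best of 1, 3, 11); Player 1 gets 12.
- M → Player II plays R (best of 4, 2, 11); Player 1 gets 8.
- B → Player II plays R (best of 1, 1, 5); Player 1 gets 5.
Among 12, 8, 5, the best is 12 at T. Subgame-perfect outcome: (T, R) with payoffs (12, 11).
Now find the simultaneous Nash equilibrium.
Player 1's best replies: L→B; C→M; R→T.
Player II's best replies: T→R; M→R; B→R.
The unique mutual best reply is (T, R), giving (12, 11).
Player II earns 11 sequentially versus 11 at the Nash outcome: unchanged.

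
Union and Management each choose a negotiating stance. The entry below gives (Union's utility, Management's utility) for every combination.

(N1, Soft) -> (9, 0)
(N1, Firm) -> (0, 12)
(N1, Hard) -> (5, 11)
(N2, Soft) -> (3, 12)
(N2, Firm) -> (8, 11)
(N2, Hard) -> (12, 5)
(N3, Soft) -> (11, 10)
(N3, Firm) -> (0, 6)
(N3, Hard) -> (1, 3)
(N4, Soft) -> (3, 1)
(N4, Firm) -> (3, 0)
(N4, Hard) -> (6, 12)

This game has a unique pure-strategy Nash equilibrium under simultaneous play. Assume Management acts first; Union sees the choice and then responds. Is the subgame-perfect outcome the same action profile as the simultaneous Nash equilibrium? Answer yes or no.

no

Backward induction with Management moving first.
- Soft → Union plays N3 (best of 9, 3, 11, 3); Management gets 10.
- Firm → Union plays N2 (best of 0, 8, 0, 3); Management gets 11.
- Hard → Union plays N2 (best of 5, 12, 1, 6); Management gets 5.
Among 10, 11, 5, the best is 11 at Firm. Subgame-perfect outcome: (N2, Firm) with payoffs (8, 11).
Now find the simultaneous Nash equilibrium.
Union's best replies: Soft→N3; Firm→N2; Hard→N2.
Management's best replies: N1→Firm; N2→Soft; N3→Soft; N4→Hard.
The unique mutual best reply is (N3, Soft), giving (11, 10).
Sequential outcome (N2, Firm) differs from the Nash profile (N3, Soft).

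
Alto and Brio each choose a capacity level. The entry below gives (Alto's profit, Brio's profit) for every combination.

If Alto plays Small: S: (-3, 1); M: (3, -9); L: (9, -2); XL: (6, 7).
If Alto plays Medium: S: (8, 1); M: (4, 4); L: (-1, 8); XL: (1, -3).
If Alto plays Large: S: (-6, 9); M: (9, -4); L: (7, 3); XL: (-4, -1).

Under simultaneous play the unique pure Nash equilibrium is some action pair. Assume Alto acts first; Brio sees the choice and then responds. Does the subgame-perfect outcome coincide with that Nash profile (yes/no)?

yes

Brio best-responds to each possible Alto move:
- Small → Brio plays XL (best of 1, -9, -2, 7); Alto gets 6.
- Medium → Brio plays L (best of 1, 4, 8, -3); Alto gets -1.
- Large → Brio plays S (best of 9, -4, 3, -1); Alto gets -6.
Alto's induced payoffs are 6, -1, -6, so Alto commits to Small. Subgame-perfect outcome: (Small, XL) with payoffs (6, 7).
Now find the simultaneous Nash equilibrium.
Alto's best replies: S→Medium; M→Large; L→Small; XL→Small.
Brio's best replies: Small→XL; Medium→L; Large→S.
The unique mutual best reply is (Small, XL), giving (6, 7).
Sequential outcome (Small, XL) coincides with the Nash profile (Small, XL).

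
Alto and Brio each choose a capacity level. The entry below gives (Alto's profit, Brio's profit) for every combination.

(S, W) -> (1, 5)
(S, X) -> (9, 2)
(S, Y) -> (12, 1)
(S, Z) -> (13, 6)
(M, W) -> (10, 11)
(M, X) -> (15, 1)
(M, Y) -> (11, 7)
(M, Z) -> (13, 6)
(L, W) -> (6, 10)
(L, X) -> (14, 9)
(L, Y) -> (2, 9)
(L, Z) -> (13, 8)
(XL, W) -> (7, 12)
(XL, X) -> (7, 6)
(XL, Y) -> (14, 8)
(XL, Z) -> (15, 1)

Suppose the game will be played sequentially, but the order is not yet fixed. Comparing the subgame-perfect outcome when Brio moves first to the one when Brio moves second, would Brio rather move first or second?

If Alto leads: Brio's best replies are S→Z, M→W, L→W, XL→W; Alto's induced payoffs 13, 10, 6, 7; outcome (S, Z), payoffs (13, 6).
If Brio leads: Alto's best replies are W→M, X→M, Y→XL, Z→XL; Brio's induced payoffs 11, 1, 8, 1; outcome (M, W), payoffs (10, 11).
Brio gets 11 moving first and 6 moving second, so Brio prefers to move first.

first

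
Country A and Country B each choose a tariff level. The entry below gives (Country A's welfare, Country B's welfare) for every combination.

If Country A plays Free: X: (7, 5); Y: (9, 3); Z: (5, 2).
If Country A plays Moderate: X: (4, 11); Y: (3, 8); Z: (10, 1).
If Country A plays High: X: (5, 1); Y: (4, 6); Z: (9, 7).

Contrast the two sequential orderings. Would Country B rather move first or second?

second

If Country A leads: Country B's best replies are Free→X, Moderate→X, High→Z; Country A's induced payoffs 7, 4, 9; outcome (High, Z), payoffs (9, 7).
If Country B leads: Country A's best replies are X→Free, Y→Free, Z→Moderate; Country B's induced payoffs 5, 3, 1; outcome (Free, X), payoffs (7, 5).
Country B gets 5 moving first and 7 moving second, so Country B prefers to move second.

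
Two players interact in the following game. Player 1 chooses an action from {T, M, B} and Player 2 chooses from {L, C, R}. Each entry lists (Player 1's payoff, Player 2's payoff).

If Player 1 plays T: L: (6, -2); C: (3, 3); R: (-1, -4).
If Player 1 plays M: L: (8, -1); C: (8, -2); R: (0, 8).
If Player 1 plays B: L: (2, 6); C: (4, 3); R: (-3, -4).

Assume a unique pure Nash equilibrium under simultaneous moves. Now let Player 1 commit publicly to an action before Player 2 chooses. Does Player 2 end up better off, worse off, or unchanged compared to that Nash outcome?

worse off

Backward induction with Player 1 moving first.
- T → Player 2 plays C (best of -2, 3, -4); Player 1 gets 3.
- M → Player 2 plays R (best of -1, -2, 8); Player 1 gets 0.
- B → Player 2 plays L (best of 6, 3, -4); Player 1 gets 2.
Maximizing over 3, 0, 2, Player 1 chooses T. Subgame-perfect outcome: (T, C) with payoffs (3, 3).
Now find the simultaneous Nash equilibrium.
Player 1's best replies: L→M; C→M; R→M.
Player 2's best replies: T→C; M→R; B→L.
Only (M, R) has each player best-responding; Nash payoffs (0, 8).
Player 2 earns 3 sequentially versus 8 at the Nash outcome: worse off.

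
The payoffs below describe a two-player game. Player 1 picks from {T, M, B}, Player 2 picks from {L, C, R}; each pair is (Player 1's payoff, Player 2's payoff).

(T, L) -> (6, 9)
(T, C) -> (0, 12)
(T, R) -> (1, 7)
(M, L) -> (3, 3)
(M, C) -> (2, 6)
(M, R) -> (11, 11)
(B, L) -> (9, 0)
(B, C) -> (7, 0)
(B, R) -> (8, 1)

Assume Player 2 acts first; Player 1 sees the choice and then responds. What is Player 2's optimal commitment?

Solve by backward induction (Player 2 leads).
- L: BR = B, leader payoff 0.
- C: BR = B, leader payoff 0.
- R: BR = M, leader payoff 11.
Among 0, 0, 11, the best is 11 at R. Subgame-perfect outcome: (M, R) with payoffs (11, 11).

R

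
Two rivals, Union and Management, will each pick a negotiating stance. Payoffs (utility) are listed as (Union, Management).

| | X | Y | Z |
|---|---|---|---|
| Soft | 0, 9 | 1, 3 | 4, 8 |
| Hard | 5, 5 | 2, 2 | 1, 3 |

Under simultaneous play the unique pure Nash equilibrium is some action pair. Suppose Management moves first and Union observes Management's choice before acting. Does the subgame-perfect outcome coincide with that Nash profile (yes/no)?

no

Work backward from Union's decision.
- X: Union compares 0, 5 and picks Hard; Management would get 5.
- Y: Union compares 1, 2 and picks Hard; Management would get 2.
- Z: Union compares 4, 1 and picks Soft; Management would get 8.
Among 5, 2, 8, the best is 8 at Z. Subgame-perfect outcome: (Soft, Z) with payoffs (4, 8).
Now find the simultaneous Nash equilibrium.
Union's best replies: X→Hard; Y→Hard; Z→Soft.
Management's best replies: Soft→X; Hard→X.
Only (Hard, X) has each player best-responding; Nash payoffs (5, 5).
Sequential outcome (Soft, Z) differs from the Nash profile (Hard, X).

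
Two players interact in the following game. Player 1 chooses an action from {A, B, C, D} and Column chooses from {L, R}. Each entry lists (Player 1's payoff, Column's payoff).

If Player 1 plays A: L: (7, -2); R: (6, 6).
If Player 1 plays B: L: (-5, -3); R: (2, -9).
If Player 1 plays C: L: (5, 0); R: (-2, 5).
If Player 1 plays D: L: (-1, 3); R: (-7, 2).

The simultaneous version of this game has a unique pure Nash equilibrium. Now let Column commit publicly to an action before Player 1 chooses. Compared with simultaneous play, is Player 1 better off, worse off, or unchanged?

unchanged

Solve by backward induction (Column leads).
- L: Player 1 compares 7, -5, 5, -1 and picks A; Column would get -2.
- R: Player 1 compares 6, 2, -2, -7 and picks A; Column would get 6.
Among -2, 6, the best is 6 at R. Subgame-perfect outcome: (A, R) with payoffs (6, 6).
For the simultaneous game, intersect best replies.
Player 1's best replies: L→A; R→A.
Column's best replies: A→R; B→L; C→R; D→L.
The unique mutual best reply is (A, R), giving (6, 6).
Player 1 earns 6 sequentially versus 6 at the Nash outcome: unchanged.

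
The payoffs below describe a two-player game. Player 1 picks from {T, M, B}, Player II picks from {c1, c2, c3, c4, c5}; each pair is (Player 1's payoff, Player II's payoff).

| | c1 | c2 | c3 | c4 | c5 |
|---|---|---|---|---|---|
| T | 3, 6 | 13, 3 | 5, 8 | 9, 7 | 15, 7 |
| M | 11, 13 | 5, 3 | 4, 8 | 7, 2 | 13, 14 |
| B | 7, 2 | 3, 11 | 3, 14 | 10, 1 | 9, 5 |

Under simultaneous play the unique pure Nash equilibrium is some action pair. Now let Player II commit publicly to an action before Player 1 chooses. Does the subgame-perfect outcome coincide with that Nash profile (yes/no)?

Solve by backward induction (Player II leads).
- c1: Player 1 compares 3, 11, 7 and picks M; Player II would get 13.
- c2: Player 1 compares 13, 5, 3 and picks T; Player II would get 3.
- c3: Player 1 compares 5, 4, 3 and picks T; Player II would get 8.
- c4: Player 1 compares 9, 7, 10 and picks B; Player II would get 1.
- c5: Player 1 compares 15, 13, 9 and picks T; Player II would get 7.
Among 13, 3, 8, 1, 7, the best is 13 at c1. Subgame-perfect outcome: (M, c1) with payoffs (11, 13).
Under simultaneous play:
Player 1's best replies: c1→M; c2→T; c3→T; c4→B; c5→T.
Player II's best replies: T→c3; M→c5; B→c3.
The unique mutual best reply is (T, c3), giving (5, 8).
Sequential outcome (M, c1) differs from the Nash profile (T, c3).

no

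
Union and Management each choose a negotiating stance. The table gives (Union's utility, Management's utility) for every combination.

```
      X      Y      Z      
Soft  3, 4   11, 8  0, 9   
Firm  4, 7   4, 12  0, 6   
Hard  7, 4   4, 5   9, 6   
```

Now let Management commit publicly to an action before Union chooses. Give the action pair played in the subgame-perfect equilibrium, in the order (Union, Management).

(Soft, Y)

Solve by backward induction (Management leads).
- X: Union compares 3, 4, 7 and picks Hard; Management would get 4.
- Y: Union compares 11, 4, 4 and picks Soft; Management would get 8.
- Z: Union compares 0, 0, 9 and picks Hard; Management would get 6.
Maximizing over 4, 8, 6, Management chooses Y. Subgame-perfect outcome: (Soft, Y) with payoffs (11, 8).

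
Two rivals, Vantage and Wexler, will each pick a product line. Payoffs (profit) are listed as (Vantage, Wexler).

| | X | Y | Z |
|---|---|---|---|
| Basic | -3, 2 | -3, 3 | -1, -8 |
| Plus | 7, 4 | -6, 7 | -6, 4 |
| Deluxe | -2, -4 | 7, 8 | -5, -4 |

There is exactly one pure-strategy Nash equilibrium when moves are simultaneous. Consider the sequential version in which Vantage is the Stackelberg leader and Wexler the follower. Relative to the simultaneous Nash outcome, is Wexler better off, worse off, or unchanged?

Wexler best-responds to each possible Vantage move:
- Basic → Wexler plays Y (best of 2, 3, -8); Vantage gets -3.
- Plus → Wexler plays Y (best of 4, 7, 4); Vantage gets -6.
- Deluxe → Wexler plays Y (best of -4, 8, -4); Vantage gets 7.
Among -3, -6, 7, the best is 7 at Deluxe. Subgame-perfect outcome: (Deluxe, Y) with payoffs (7, 8).
Now find the simultaneous Nash equilibrium.
Vantage's best replies: X→Plus; Y→Deluxe; Z→Basic.
Wexler's best replies: Basic→Y; Plus→Y; Deluxe→Y.
The unique mutual best reply is (Deluxe, Y), giving (7, 8).
Wexler earns 8 sequentially versus 8 at the Nash outcome: unchanged.

unchanged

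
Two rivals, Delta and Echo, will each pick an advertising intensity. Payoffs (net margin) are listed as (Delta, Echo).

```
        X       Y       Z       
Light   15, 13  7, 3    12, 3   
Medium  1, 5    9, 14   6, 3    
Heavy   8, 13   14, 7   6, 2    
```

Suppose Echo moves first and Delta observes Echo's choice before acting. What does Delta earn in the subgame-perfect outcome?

15

Solve by backward induction (Echo leads).
- X → Delta plays Light (best of 15, 1, 8); Echo gets 13.
- Y → Delta plays Heavy (best of 7, 9, 14); Echo gets 7.
- Z → Delta plays Light (best of 12, 6, 6); Echo gets 3.
Among 13, 7, 3, the best is 13 at X. Subgame-perfect outcome: (Light, X) with payoffs (15, 13).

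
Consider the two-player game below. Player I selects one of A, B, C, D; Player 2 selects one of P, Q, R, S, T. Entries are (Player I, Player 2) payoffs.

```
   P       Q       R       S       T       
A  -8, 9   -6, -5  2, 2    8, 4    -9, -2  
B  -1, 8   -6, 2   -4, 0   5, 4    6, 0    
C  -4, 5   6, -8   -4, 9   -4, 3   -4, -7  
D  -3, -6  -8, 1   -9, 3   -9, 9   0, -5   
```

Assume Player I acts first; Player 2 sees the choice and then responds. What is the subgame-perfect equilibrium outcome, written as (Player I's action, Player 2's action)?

(B, P)

Player 2 best-responds to each possible Player I move:
- A: BR = P, leader payoff -8.
- B: BR = P, leader payoff -1.
- C: BR = R, leader payoff -4.
- D: BR = S, leader payoff -9.
Among -8, -1, -4, -9, the best is -1 at B. Subgame-perfect outcome: (B, P) with payoffs (-1, 8).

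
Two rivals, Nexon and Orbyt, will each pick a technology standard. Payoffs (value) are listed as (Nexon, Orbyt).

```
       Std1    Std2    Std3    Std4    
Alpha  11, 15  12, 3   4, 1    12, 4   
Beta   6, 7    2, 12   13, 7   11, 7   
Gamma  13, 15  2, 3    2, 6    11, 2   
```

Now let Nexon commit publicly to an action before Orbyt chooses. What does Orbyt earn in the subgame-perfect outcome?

Backward induction with Nexon moving first.
- Alpha: BR = Std1, leader payoff 11.
- Beta: BR = Std2, leader payoff 2.
- Gamma: BR = Std1, leader payoff 13.
Nexon's induced payoffs are 11, 2, 13, so Nexon commits to Gamma. Subgame-perfect outcome: (Gamma, Std1) with payoffs (13, 15).

15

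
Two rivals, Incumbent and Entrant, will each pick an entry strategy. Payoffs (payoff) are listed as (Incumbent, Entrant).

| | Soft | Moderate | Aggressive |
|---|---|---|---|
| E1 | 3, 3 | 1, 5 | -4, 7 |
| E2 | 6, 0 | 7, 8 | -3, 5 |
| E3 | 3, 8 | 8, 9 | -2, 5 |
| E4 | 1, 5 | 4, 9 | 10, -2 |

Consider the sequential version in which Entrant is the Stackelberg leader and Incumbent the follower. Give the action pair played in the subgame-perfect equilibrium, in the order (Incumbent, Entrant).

Backward induction with Entrant moving first.
- Soft → Incumbent plays E2 (best of 3, 6, 3, 1); Entrant gets 0.
- Moderate → Incumbent plays E3 (best of 1, 7, 8, 4); Entrant gets 9.
- Aggressive → Incumbent plays E4 (best of -4, -3, -2, 10); Entrant gets -2.
Maximizing over 0, 9, -2, Entrant chooses Moderate. Subgame-perfect outcome: (E3, Moderate) with payoffs (8, 9).

(E3, Moderate)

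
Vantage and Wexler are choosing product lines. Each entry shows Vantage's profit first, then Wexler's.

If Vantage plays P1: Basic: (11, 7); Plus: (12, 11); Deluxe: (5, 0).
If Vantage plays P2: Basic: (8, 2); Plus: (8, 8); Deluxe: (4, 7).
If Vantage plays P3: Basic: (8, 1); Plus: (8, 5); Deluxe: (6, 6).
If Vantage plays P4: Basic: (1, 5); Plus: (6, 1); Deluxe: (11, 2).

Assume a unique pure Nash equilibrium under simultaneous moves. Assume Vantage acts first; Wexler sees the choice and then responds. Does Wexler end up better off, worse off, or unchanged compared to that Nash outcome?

Solve by backward induction (Vantage leads).
- P1: BR = Plus, leader payoff 12.
- P2: BR = Plus, leader payoff 8.
- P3: BR = Deluxe, leader payoff 6.
- P4: BR = Basic, leader payoff 1.
Among 12, 8, 6, 1, the best is 12 at P1. Subgame-perfect outcome: (P1, Plus) with payoffs (12, 11).
For the simultaneous game, intersect best replies.
Vantage's best replies: Basic→P1; Plus→P1; Deluxe→P4.
Wexler's best replies: P1→Plus; P2→Plus; P3→Deluxe; P4→Basic.
The unique mutual best reply is (P1, Plus), giving (12, 11).
Wexler earns 11 sequentially versus 11 at the Nash outcome: unchanged.

unchanged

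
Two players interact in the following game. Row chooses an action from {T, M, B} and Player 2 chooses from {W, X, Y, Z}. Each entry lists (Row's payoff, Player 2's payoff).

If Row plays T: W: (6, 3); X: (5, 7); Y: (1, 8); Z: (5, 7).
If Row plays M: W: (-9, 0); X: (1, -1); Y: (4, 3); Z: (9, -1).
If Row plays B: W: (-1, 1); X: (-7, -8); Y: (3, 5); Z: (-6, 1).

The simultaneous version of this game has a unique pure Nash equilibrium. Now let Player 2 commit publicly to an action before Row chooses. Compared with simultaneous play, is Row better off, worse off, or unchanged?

Solve by backward induction (Player 2 leads).
- W: BR = T, leader payoff 3.
- X: BR = T, leader payoff 7.
- Y: BR = M, leader payoff 3.
- Z: BR = M, leader payoff -1.
Player 2's induced payoffs are 3, 7, 3, -1, so Player 2 commits to X. Subgame-perfect outcome: (T, X) with payoffs (5, 7).
Under simultaneous play:
Row's best replies: W→T; X→T; Y→M; Z→M.
Player 2's best replies: T→Y; M→Y; B→Y.
The unique mutual best reply is (M, Y), giving (4, 3).
Row earns 5 sequentially versus 4 at the Nash outcome: better off.

better off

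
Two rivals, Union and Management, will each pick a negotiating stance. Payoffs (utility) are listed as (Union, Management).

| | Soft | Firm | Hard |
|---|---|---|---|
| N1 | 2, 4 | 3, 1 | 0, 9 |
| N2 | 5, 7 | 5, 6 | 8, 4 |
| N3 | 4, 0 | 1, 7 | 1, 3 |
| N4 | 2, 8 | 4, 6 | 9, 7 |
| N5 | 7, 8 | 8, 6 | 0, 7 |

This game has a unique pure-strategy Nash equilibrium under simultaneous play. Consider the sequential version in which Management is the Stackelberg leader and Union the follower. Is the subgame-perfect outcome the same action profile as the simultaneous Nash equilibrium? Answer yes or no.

yes

Backward induction with Management moving first.
- Soft: Union compares 2, 5, 4, 2, 7 and picks N5; Management would get 8.
- Firm: Union compares 3, 5, 1, 4, 8 and picks N5; Management would get 6.
- Hard: Union compares 0, 8, 1, 9, 0 and picks N4; Management would get 7.
Management's induced payoffs are 8, 6, 7, so Management commits to Soft. Subgame-perfect outcome: (N5, Soft) with payoffs (7, 8).
For the simultaneous game, intersect best replies.
Union's best replies: Soft→N5; Firm→N5; Hard→N4.
Management's best replies: N1→Hard; N2→Soft; N3→Firm; N4→Soft; N5→Soft.
Only (N5, Soft) has each player best-responding; Nash payoffs (7, 8).
Sequential outcome (N5, Soft) coincides with the Nash profile (N5, Soft).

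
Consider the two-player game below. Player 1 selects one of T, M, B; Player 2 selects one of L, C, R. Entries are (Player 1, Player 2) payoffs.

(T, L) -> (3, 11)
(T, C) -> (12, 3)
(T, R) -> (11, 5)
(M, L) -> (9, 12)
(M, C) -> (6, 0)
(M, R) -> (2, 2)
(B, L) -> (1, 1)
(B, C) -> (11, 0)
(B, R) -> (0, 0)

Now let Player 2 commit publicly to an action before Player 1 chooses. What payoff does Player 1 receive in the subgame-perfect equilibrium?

Backward induction with Player 2 moving first.
- L: BR = M, leader payoff 12.
- C: BR = T, leader payoff 3.
- R: BR = T, leader payoff 5.
Among 12, 3, 5, the best is 12 at L. Subgame-perfect outcome: (M, L) with payoffs (9, 12).

9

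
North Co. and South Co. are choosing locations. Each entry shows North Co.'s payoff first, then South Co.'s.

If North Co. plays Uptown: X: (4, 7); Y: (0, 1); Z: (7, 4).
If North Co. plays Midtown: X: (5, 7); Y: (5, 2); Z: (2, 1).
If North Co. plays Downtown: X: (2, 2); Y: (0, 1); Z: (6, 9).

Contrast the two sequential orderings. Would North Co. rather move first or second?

If North Co. leads: South Co.'s best replies are Uptown→X, Midtown→X, Downtown→Z; North Co.'s induced payoffs 4, 5, 6; outcome (Downtown, Z), payoffs (6, 9).
If South Co. leads: North Co.'s best replies are X→Midtown, Y→Midtown, Z→Uptown; South Co.'s induced payoffs 7, 2, 4; outcome (Midtown, X), payoffs (5, 7).
North Co. gets 6 moving first and 5 moving second, so North Co. prefers to move first.

first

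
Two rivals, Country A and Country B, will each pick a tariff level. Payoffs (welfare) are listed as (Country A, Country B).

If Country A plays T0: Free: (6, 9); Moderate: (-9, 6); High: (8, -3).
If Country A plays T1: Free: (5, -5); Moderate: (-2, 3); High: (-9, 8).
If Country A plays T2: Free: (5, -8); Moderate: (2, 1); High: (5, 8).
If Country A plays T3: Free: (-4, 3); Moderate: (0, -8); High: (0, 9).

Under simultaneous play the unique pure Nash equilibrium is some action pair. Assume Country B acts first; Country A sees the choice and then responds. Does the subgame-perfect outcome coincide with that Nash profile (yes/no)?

Country A best-responds to each possible Country B move:
- Free: Country A compares 6, 5, 5, -4 and picks T0; Country B would get 9.
- Moderate: Country A compares -9, -2, 2, 0 and picks T2; Country B would get 1.
- High: Country A compares 8, -9, 5, 0 and picks T0; Country B would get -3.
Maximizing over 9, 1, -3, Country B chooses Free. Subgame-perfect outcome: (T0, Free) with payoffs (6, 9).
Under simultaneous play:
Country A's best replies: Free→T0; Moderate→T2; High→T0.
Country B's best replies: T0→Free; T1→High; T2→High; T3→High.
The unique mutual best reply is (T0, Free), giving (6, 9).
Sequential outcome (T0, Free) coincides with the Nash profile (T0, Free).

yes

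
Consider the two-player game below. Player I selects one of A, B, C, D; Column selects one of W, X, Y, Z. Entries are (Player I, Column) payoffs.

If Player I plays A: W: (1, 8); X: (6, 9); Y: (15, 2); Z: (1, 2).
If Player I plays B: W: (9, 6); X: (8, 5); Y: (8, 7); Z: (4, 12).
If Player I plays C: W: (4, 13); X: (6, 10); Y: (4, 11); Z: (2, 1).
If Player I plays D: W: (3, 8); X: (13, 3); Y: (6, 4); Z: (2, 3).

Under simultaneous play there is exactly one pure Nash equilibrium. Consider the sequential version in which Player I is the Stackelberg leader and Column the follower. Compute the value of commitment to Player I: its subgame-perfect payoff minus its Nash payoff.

Work backward from Column's decision.
- A → Column plays X (best of 8, 9, 2, 2); Player I gets 6.
- B → Column plays Z (best of 6, 5, 7, 12); Player I gets 4.
- C → Column plays W (best of 13, 10, 11, 1); Player I gets 4.
- D → Column plays W (best of 8, 3, 4, 3); Player I gets 3.
Player I's induced payoffs are 6, 4, 4, 3, so Player I commits to A. Subgame-perfect outcome: (A, X) with payoffs (6, 9).
Now find the simultaneous Nash equilibrium.
Player I's best replies: W→B; X→D; Y→A; Z→B.
Column's best replies: A→X; B→Z; C→W; D→W.
The unique mutual best reply is (B, Z), giving (4, 12).
Player I's commitment gain: 6 − 4 = 2.

2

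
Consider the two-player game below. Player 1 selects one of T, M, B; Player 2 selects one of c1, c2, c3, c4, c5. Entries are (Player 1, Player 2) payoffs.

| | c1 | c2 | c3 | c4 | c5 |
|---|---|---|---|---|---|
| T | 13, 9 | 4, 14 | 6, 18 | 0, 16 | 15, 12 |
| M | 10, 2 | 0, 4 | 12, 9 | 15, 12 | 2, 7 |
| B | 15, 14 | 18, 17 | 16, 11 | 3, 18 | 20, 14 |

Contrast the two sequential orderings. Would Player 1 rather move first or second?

If Player 1 leads: Player 2's best replies are T→c3, M→c4, B→c4; Player 1's induced payoffs 6, 15, 3; outcome (M, c4), payoffs (15, 12).
If Player 2 leads: Player 1's best replies are c1→B, c2→B, c3→B, c4→M, c5→B; Player 2's induced payoffs 14, 17, 11, 12, 14; outcome (B, c2), payoffs (18, 17).
Player 1 gets 15 moving first and 18 moving second, so Player 1 prefers to move second.

second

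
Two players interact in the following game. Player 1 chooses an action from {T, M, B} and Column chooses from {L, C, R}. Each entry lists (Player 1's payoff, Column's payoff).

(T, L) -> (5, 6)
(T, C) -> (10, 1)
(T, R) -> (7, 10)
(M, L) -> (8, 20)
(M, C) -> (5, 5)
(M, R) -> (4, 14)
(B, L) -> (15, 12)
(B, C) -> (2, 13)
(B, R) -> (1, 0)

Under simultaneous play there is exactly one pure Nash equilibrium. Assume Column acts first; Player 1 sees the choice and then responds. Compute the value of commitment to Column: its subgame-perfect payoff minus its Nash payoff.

2

Work backward from Player 1's decision.
- L → Player 1 plays B (best of 5, 8, 15); Column gets 12.
- C → Player 1 plays T (best of 10, 5, 2); Column gets 1.
- R → Player 1 plays T (best of 7, 4, 1); Column gets 10.
Column's induced payoffs are 12, 1, 10, so Column commits to L. Subgame-perfect outcome: (B, L) with payoffs (15, 12).
Now find the simultaneous Nash equilibrium.
Player 1's best replies: L→B; C→T; R→T.
Column's best replies: T→R; M→L; B→C.
The unique mutual best reply is (T, R), giving (7, 10).
Column's commitment gain: 12 − 10 = 2.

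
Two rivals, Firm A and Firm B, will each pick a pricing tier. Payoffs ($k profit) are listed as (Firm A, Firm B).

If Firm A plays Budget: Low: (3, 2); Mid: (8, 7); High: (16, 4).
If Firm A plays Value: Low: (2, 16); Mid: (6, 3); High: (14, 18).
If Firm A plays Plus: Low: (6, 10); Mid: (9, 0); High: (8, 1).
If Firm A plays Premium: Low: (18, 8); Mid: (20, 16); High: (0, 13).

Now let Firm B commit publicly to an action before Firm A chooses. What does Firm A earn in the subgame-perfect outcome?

Firm A best-responds to each possible Firm B move:
- Low: Firm A compares 3, 2, 6, 18 and picks Premium; Firm B would get 8.
- Mid: Firm A compares 8, 6, 9, 20 and picks Premium; Firm B would get 16.
- High: Firm A compares 16, 14, 8, 0 and picks Budget; Firm B would get 4.
Firm B's induced payoffs are 8, 16, 4, so Firm B commits to Mid. Subgame-perfect outcome: (Premium, Mid) with payoffs (20, 16).

20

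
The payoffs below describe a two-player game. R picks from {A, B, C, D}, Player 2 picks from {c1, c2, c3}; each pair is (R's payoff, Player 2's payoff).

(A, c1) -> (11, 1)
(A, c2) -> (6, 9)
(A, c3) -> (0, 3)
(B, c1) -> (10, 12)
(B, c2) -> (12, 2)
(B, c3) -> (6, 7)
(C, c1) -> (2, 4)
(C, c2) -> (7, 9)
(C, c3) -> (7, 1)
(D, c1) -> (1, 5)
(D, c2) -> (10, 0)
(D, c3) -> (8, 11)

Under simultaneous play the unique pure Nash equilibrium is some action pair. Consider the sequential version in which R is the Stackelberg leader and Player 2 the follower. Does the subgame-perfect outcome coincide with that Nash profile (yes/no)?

Solve by backward induction (R leads).
- A: Player 2 compares 1, 9, 3 and picks c2; R would get 6.
- B: Player 2 compares 12, 2, 7 and picks c1; R would get 10.
- C: Player 2 compares 4, 9, 1 and picks c2; R would get 7.
- D: Player 2 compares 5, 0, 11 and picks c3; R would get 8.
Among 6, 10, 7, 8, the best is 10 at B. Subgame-perfect outcome: (B, c1) with payoffs (10, 12).
Under simultaneous play:
R's best replies: c1→A; c2→B; c3→D.
Player 2's best replies: A→c2; B→c1; C→c2; D→c3.
The unique mutual best reply is (D, c3), giving (8, 11).
Sequential outcome (B, c1) differs from the Nash profile (D, c3).

no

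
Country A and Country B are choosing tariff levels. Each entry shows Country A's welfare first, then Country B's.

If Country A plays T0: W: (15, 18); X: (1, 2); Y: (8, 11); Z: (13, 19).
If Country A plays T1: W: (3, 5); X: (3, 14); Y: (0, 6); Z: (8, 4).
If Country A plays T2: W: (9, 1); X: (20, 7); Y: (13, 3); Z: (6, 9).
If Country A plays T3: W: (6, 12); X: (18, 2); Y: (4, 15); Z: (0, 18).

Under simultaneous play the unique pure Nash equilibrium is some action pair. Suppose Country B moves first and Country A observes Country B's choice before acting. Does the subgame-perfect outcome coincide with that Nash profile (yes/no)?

Backward induction with Country B moving first.
- W → Country A plays T0 (best of 15, 3, 9, 6); Country B gets 18.
- X → Country A plays T2 (best of 1, 3, 20, 18); Country B gets 7.
- Y → Country A plays T2 (best of 8, 0, 13, 4); Country B gets 3.
- Z → Country A plays T0 (best of 13, 8, 6, 0); Country B gets 19.
Among 18, 7, 3, 19, the best is 19 at Z. Subgame-perfect outcome: (T0, Z) with payoffs (13, 19).
For the simultaneous game, intersect best replies.
Country A's best replies: W→T0; X→T2; Y→T2; Z→T0.
Country B's best replies: T0→Z; T1→X; T2→Z; T3→Z.
Only (T0, Z) has each player best-responding; Nash payoffs (13, 19).
Sequential outcome (T0, Z) coincides with the Nash profile (T0, Z).

yes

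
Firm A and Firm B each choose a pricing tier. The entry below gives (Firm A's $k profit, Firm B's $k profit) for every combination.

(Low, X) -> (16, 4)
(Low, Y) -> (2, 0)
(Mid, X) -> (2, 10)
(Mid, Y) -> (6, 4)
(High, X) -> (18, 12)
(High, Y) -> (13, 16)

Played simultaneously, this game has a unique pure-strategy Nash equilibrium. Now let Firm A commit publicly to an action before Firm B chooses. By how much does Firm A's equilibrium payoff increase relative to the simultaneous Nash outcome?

Solve by backward induction (Firm A leads).
- Low → Firm B plays X (best of 4, 0); Firm A gets 16.
- Mid → Firm B plays X (best of 10, 4); Firm A gets 2.
- High → Firm B plays Y (best of 12, 16); Firm A gets 13.
Firm A's induced payoffs are 16, 2, 13, so Firm A commits to Low. Subgame-perfect outcome: (Low, X) with payoffs (16, 4).
For the simultaneous game, intersect best replies.
Firm A's best replies: X→High; Y→High.
Firm B's best replies: Low→X; Mid→X; High→Y.
Only (High, Y) has each player best-responding; Nash payoffs (13, 16).
Firm A's commitment gain: 16 − 13 = 3.

3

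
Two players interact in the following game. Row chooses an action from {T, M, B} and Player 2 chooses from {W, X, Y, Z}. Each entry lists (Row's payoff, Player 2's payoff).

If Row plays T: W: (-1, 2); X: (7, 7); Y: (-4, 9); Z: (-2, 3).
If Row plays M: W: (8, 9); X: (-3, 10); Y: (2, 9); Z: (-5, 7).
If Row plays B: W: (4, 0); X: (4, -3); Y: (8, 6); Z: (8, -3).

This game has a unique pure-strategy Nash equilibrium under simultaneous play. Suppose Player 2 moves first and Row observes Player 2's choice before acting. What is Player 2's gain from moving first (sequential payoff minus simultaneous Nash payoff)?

3

Solve by backward induction (Player 2 leads).
- W: BR = M, leader payoff 9.
- X: BR = T, leader payoff 7.
- Y: BR = B, leader payoff 6.
- Z: BR = B, leader payoff -3.
Player 2's induced payoffs are 9, 7, 6, -3, so Player 2 commits to W. Subgame-perfect outcome: (M, W) with payoffs (8, 9).
Now find the simultaneous Nash equilibrium.
Row's best replies: W→M; X→T; Y→B; Z→B.
Player 2's best replies: T→Y; M→X; B→Y.
Only (B, Y) has each player best-responding; Nash payoffs (8, 6).
Player 2's commitment gain: 9 − 6 = 3.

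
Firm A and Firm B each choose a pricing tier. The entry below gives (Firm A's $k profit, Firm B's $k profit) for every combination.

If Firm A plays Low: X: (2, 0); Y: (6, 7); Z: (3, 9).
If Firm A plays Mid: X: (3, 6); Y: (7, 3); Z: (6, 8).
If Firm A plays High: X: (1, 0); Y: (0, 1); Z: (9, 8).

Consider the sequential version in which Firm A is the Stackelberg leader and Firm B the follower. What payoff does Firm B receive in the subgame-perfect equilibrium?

Solve by backward induction (Firm A leads).
- Low: Firm B compares 0, 7, 9 and picks Z; Firm A would get 3.
- Mid: Firm B compares 6, 3, 8 and picks Z; Firm A would get 6.
- High: Firm B compares 0, 1, 8 and picks Z; Firm A would get 9.
Maximizing over 3, 6, 9, Firm A chooses High. Subgame-perfect outcome: (High, Z) with payoffs (9, 8).

8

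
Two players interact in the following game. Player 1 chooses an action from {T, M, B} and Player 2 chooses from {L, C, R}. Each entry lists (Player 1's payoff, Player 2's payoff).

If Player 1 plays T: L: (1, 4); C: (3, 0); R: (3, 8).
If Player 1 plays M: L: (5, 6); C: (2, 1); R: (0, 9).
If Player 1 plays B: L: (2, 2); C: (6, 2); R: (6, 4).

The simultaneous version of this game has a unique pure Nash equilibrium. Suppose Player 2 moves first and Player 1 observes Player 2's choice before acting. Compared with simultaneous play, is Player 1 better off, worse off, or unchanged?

worse off

Backward induction with Player 2 moving first.
- L → Player 1 plays M (best of 1, 5, 2); Player 2 gets 6.
- C → Player 1 plays B (best of 3, 2, 6); Player 2 gets 2.
- R → Player 1 plays B (best of 3, 0, 6); Player 2 gets 4.
Player 2's induced payoffs are 6, 2, 4, so Player 2 commits to L. Subgame-perfect outcome: (M, L) with payoffs (5, 6).
Now find the simultaneous Nash equilibrium.
Player 1's best replies: L→M; C→B; R→B.
Player 2's best replies: T→R; M→R; B→R.
The unique mutual best reply is (B, R), giving (6, 4).
Player 1 earns 5 sequentially versus 6 at the Nash outcome: worse off.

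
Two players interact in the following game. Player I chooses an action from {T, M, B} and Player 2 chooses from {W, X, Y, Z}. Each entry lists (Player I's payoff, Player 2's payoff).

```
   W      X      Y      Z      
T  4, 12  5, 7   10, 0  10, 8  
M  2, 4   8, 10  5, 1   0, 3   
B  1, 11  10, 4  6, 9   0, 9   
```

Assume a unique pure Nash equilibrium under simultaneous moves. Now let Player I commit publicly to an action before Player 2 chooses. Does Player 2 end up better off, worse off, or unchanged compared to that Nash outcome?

Work backward from Player 2's decision.
- T: Player 2 compares 12, 7, 0, 8 and picks W; Player I would get 4.
- M: Player 2 compares 4, 10, 1, 3 and picks X; Player I would get 8.
- B: Player 2 compares 11, 4, 9, 9 and picks W; Player I would get 1.
Player I's induced payoffs are 4, 8, 1, so Player I commits to M. Subgame-perfect outcome: (M, X) with payoffs (8, 10).
For the simultaneous game, intersect best replies.
Player I's best replies: W→T; X→B; Y→T; Z→T.
Player 2's best replies: T→W; M→X; B→W.
Only (T, W) has each player best-responding; Nash payoffs (4, 12).
Player 2 earns 10 sequentially versus 12 at the Nash outcome: worse off.

worse off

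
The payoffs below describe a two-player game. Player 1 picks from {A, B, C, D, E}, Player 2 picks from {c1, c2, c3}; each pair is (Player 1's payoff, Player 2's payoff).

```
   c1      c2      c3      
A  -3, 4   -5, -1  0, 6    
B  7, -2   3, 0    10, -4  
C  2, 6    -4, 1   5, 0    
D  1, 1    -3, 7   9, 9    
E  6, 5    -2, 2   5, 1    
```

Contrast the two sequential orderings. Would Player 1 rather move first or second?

first

If Player 1 leads: Player 2's best replies are A→c3, B→c2, C→c1, D→c3, E→c1; Player 1's induced payoffs 0, 3, 2, 9, 6; outcome (D, c3), payoffs (9, 9).
If Player 2 leads: Player 1's best replies are c1→B, c2→B, c3→B; Player 2's induced payoffs -2, 0, -4; outcome (B, c2), payoffs (3, 0).
Player 1 gets 9 moving first and 3 moving second, so Player 1 prefers to move first.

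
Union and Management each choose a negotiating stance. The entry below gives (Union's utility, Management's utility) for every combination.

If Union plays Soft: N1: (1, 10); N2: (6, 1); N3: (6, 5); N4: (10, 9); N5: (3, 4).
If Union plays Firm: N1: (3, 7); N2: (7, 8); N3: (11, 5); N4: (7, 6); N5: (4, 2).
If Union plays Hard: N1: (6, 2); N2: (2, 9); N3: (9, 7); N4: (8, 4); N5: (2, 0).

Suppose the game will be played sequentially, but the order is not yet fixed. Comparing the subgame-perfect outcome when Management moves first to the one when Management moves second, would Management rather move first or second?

If Union leads: Management's best replies are Soft→N1, Firm→N2, Hard→N2; Union's induced payoffs 1, 7, 2; outcome (Firm, N2), payoffs (7, 8).
If Management leads: Union's best replies are N1→Hard, N2→Firm, N3→Firm, N4→Soft, N5→Firm; Management's induced payoffs 2, 8, 5, 9, 2; outcome (Soft, N4), payoffs (10, 9).
Management gets 9 moving first and 8 moving second, so Management prefers to move first.

first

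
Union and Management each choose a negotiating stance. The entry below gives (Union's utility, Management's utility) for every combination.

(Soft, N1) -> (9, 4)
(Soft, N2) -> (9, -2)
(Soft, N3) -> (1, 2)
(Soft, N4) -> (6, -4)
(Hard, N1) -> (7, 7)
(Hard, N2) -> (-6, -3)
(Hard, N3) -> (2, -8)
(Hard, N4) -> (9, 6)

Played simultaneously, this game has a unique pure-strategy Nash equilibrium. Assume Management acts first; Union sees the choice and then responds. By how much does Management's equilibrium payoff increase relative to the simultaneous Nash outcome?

Work backward from Union's decision.
- N1 → Union plays Soft (best of 9, 7); Management gets 4.
- N2 → Union plays Soft (best of 9, -6); Management gets -2.
- N3 → Union plays Hard (best of 1, 2); Management gets -8.
- N4 → Union plays Hard (best of 6, 9); Management gets 6.
Among 4, -2, -8, 6, the best is 6 at N4. Subgame-perfect outcome: (Hard, N4) with payoffs (9, 6).
Now find the simultaneous Nash equilibrium.
Union's best replies: N1→Soft; N2→Soft; N3→Hard; N4→Hard.
Management's best replies: Soft→N1; Hard→N1.
Only (Soft, N1) has each player best-responding; Nash payoffs (9, 4).
Management's commitment gain: 6 − 4 = 2.

2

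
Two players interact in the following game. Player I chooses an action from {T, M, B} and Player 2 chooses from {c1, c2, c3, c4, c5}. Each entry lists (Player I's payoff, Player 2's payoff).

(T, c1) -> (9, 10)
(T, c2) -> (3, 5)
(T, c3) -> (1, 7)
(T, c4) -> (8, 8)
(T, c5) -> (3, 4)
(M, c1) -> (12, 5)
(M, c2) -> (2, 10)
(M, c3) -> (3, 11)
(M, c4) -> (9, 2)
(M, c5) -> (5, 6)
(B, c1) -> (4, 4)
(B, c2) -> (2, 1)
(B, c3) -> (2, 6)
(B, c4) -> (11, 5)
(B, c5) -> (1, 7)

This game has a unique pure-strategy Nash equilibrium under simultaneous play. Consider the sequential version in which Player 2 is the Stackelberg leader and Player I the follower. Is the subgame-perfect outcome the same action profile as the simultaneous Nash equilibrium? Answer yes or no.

Player I best-responds to each possible Player 2 move:
- c1: BR = M, leader payoff 5.
- c2: BR = T, leader payoff 5.
- c3: BR = M, leader payoff 11.
- c4: BR = B, leader payoff 5.
- c5: BR = M, leader payoff 6.
Among 5, 5, 11, 5, 6, the best is 11 at c3. Subgame-perfect outcome: (M, c3) with payoffs (3, 11).
For the simultaneous game, intersect best replies.
Player I's best replies: c1→M; c2→T; c3→M; c4→B; c5→M.
Player 2's best replies: T→c1; M→c3; B→c5.
The unique mutual best reply is (M, c3), giving (3, 11).
Sequential outcome (M, c3) coincides with the Nash profile (M, c3).

yes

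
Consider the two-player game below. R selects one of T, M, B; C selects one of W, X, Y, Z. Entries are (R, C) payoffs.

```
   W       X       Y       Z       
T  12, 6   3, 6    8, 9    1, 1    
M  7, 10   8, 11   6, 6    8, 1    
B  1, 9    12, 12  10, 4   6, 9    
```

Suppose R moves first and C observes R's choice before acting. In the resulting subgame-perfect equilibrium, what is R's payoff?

12

Backward induction with R moving first.
- T → C plays Y (best of 6, 6, 9, 1); R gets 8.
- M → C plays X (best of 10, 11, 6, 1); R gets 8.
- B → C plays X (best of 9, 12, 4, 9); R gets 12.
Among 8, 8, 12, the best is 12 at B. Subgame-perfect outcome: (B, X) with payoffs (12, 12).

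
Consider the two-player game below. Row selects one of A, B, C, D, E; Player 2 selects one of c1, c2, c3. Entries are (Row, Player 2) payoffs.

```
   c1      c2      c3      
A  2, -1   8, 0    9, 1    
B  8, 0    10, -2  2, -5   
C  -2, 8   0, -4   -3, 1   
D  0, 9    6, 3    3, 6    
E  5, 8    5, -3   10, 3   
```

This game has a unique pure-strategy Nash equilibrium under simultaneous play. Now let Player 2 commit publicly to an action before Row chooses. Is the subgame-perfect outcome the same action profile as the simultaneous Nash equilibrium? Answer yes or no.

Solve by backward induction (Player 2 leads).
- c1: Row compares 2, 8, -2, 0, 5 and picks B; Player 2 would get 0.
- c2: Row compares 8, 10, 0, 6, 5 and picks B; Player 2 would get -2.
- c3: Row compares 9, 2, -3, 3, 10 and picks E; Player 2 would get 3.
Maximizing over 0, -2, 3, Player 2 chooses c3. Subgame-perfect outcome: (E, c3) with payoffs (10, 3).
Under simultaneous play:
Row's best replies: c1→B; c2→B; c3→E.
Player 2's best replies: A→c3; B→c1; C→c1; D→c1; E→c1.
The unique mutual best reply is (B, c1), giving (8, 0).
Sequential outcome (E, c3) differs from the Nash profile (B, c1).

no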